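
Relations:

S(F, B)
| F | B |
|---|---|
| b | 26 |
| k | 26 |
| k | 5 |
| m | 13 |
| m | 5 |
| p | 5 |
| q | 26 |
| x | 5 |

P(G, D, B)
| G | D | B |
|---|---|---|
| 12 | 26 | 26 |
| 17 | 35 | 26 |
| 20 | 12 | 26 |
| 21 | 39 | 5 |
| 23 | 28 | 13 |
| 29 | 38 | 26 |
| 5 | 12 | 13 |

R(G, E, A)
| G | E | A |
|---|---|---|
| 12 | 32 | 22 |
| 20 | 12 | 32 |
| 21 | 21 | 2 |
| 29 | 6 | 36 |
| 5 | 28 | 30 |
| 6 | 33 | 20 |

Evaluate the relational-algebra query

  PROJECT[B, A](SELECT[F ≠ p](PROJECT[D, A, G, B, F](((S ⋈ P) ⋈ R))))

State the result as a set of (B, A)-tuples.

Natural join on B: {(b, 26, 12, 26), (b, 26, 17, 35), (b, 26, 20, 12), (b, 26, 29, 38), (k, 26, 12, 26), (k, 26, 17, 35), (k, 26, 20, 12), (k, 26, 29, 38), (k, 5, 21, 39), (m, 13, 23, 28), (m, 13, 5, 12), (m, 5, 21, 39), (p, 5, 21, 39), (q, 26, 12, 26), (q, 26, 17, 35), (q, 26, 20, 12), (q, 26, 29, 38), (x, 5, 21, 39)}
Natural join on G: {(b, 26, 12, 26, 32, 22), (b, 26, 20, 12, 12, 32), (b, 26, 29, 38, 6, 36), (k, 26, 12, 26, 32, 22), (k, 26, 20, 12, 12, 32), (k, 26, 29, 38, 6, 36), (k, 5, 21, 39, 21, 2), (m, 13, 5, 12, 28, 30), (m, 5, 21, 39, 21, 2), (p, 5, 21, 39, 21, 2), (q, 26, 12, 26, 32, 22), (q, 26, 20, 12, 12, 32), (q, 26, 29, 38, 6, 36), (x, 5, 21, 39, 21, 2)}
Keep only column(s) D, A, G, B, F: {(12, 30, 5, 13, m), (12, 32, 20, 26, b), (12, 32, 20, 26, k), (12, 32, 20, 26, q), (26, 22, 12, 26, b), (26, 22, 12, 26, k), (26, 22, 12, 26, q), (38, 36, 29, 26, b), (38, 36, 29, 26, k), (38, 36, 29, 26, q), (39, 2, 21, 5, k), (39, 2, 21, 5, m), (39, 2, 21, 5, p), (39, 2, 21, 5, x)}
σ[F ≠ p]: keep tuples satisfying F ≠ p → {(12, 30, 5, 13, m), (12, 32, 20, 26, b), (12, 32, 20, 26, k), (12, 32, 20, 26, q), (26, 22, 12, 26, b), (26, 22, 12, 26, k), (26, 22, 12, 26, q), (38, 36, 29, 26, b), (38, 36, 29, 26, k), (38, 36, 29, 26, q), (39, 2, 21, 5, k), (39, 2, 21, 5, m), (39, 2, 21, 5, x)}
Keep only column(s) B, A (8 duplicate(s) eliminated): {(13, 30), (26, 22), (26, 32), (26, 36), (5, 2)}

{(13, 30), (26, 22), (26, 32), (26, 36), (5, 2)}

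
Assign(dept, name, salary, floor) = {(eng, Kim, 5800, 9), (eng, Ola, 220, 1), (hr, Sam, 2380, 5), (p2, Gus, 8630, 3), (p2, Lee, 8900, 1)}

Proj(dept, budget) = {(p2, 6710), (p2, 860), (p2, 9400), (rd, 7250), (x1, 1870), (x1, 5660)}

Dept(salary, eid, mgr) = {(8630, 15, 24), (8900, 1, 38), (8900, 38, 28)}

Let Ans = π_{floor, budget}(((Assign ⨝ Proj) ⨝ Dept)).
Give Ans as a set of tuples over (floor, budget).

Assign ⋈ Proj (natural join on dept): {(p2, Gus, 8630, 3, 6710), (p2, Gus, 8630, 3, 860), (p2, Gus, 8630, 3, 9400), (p2, Lee, 8900, 1, 6710), (p2, Lee, 8900, 1, 860), (p2, Lee, 8900, 1, 9400)}
(Assign ⨝ Proj) ⋈ Dept (natural join on salary): {(p2, Gus, 8630, 3, 6710, 15, 24), (p2, Gus, 8630, 3, 860, 15, 24), (p2, Gus, 8630, 3, 9400, 15, 24), (p2, Lee, 8900, 1, 6710, 1, 38), (p2, Lee, 8900, 1, 6710, 38, 28), (p2, Lee, 8900, 1, 860, 1, 38), (p2, Lee, 8900, 1, 860, 38, 28), (p2, Lee, 8900, 1, 9400, 1, 38), (p2, Lee, 8900, 1, 9400, 38, 28)}
Keep only column(s) floor, budget (3 duplicate(s) eliminated): {(1, 6710), (1, 860), (1, 9400), (3, 6710), (3, 860), (3, 9400)}

{(1, 6710), (1, 860), (1, 9400), (3, 6710), (3, 860), (3, 9400)}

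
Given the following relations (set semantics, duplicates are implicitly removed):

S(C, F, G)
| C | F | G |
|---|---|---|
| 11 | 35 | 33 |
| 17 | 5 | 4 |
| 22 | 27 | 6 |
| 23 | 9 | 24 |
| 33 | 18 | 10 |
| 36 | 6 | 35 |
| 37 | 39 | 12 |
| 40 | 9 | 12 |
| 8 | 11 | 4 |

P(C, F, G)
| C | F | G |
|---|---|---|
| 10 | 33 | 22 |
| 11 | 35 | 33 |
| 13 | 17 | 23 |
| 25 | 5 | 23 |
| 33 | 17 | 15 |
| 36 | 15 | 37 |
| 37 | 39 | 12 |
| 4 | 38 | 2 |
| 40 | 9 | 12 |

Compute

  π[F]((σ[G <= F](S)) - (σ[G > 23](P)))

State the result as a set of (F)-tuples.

Selection G <= F: {(11, 35, 33), (17, 5, 4), (22, 27, 6), (33, 18, 10), (37, 39, 12), (8, 11, 4)}
Selection G > 23: {(11, 35, 33), (36, 15, 37)}
Set difference of the two operands is {(17, 5, 4), (22, 27, 6), (33, 18, 10), (37, 39, 12), (8, 11, 4)}.
π_{F} gives {11, 18, 27, 39, 5}.

{11, 18, 27, 39, 5}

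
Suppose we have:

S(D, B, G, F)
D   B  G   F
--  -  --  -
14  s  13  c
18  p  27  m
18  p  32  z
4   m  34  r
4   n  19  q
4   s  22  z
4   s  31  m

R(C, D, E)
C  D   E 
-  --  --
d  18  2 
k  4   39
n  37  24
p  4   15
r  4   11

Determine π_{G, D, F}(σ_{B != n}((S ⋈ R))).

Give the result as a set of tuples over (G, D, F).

S ⋈ R (natural join on D): {(18, p, 27, m, d, 2), (18, p, 32, z, d, 2), (4, m, 34, r, k, 39), (4, m, 34, r, p, 15), (4, m, 34, r, r, 11), (4, n, 19, q, k, 39), (4, n, 19, q, p, 15), (4, n, 19, q, r, 11), (4, s, 22, z, k, 39), (4, s, 22, z, p, 15), (4, s, 22, z, r, 11), (4, s, 31, m, k, 39), (4, s, 31, m, p, 15), (4, s, 31, m, r, 11)}
Filtering on B != n leaves {(18, p, 27, m, d, 2), (18, p, 32, z, d, 2), (4, m, 34, r, k, 39), (4, m, 34, r, p, 15), (4, m, 34, r, r, 11), (4, s, 22, z, k, 39), (4, s, 22, z, p, 15), (4, s, 22, z, r, 11), (4, s, 31, m, k, 39), (4, s, 31, m, p, 15), (4, s, 31, m, r, 11)}.
Keep only column(s) G, D, F (6 duplicate(s) eliminated): {(22, 4, z), (27, 18, m), (31, 4, m), (32, 18, z), (34, 4, r)}

{(22, 4, z), (27, 18, m), (31, 4, m), (32, 18, z), (34, 4, r)}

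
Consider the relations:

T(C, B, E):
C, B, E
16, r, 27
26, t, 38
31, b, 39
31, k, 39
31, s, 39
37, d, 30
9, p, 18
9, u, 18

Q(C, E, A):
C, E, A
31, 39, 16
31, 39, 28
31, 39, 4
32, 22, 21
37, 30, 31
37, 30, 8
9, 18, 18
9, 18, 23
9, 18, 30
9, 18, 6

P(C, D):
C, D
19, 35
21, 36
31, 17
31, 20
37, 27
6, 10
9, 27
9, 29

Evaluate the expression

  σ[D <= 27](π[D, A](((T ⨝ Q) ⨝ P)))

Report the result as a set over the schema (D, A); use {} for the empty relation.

{(17, 16), (17, 28), (17, 4), (20, 16), (20, 28), (20, 4), (27, 18), (27, 23), (27, 30), (27, 31), (27, 6), (27, 8)}

T ⋈ Q (natural join on C, E): {(31, b, 39, 16), (31, b, 39, 28), (31, b, 39, 4), (31, k, 39, 16), (31, k, 39, 28), (31, k, 39, 4), (31, s, 39, 16), (31, s, 39, 28), (31, s, 39, 4), (37, d, 30, 31), (37, d, 30, 8), (9, p, 18, 18), (9, p, 18, 23), (9, p, 18, 30), (9, p, 18, 6), (9, u, 18, 18), (9, u, 18, 23), (9, u, 18, 30), (9, u, 18, 6)}
(T ⨝ Q) ⋈ P (natural join on C): {(31, b, 39, 16, 17), (31, b, 39, 16, 20), (31, b, 39, 28, 17), (31, b, 39, 28, 20), (31, b, 39, 4, 17), (31, b, 39, 4, 20), (31, k, 39, 16, 17), (31, k, 39, 16, 20), (31, k, 39, 28, 17), (31, k, 39, 28, 20), (31, k, 39, 4, 17), (31, k, 39, 4, 20), (31, s, 39, 16, 17), (31, s, 39, 16, 20), (31, s, 39, 28, 17), (31, s, 39, 28, 20), (31, s, 39, 4, 17), (31, s, 39, 4, 20), (37, d, 30, 31, 27), (37, d, 30, 8, 27), (9, p, 18, 18, 27), (9, p, 18, 18, 29), (9, p, 18, 23, 27), (9, p, 18, 23, 29), (9, p, 18, 30, 27), (9, p, 18, 30, 29), (9, p, 18, 6, 27), (9, p, 18, 6, 29), (9, u, 18, 18, 27), (9, u, 18, 18, 29), (9, u, 18, 23, 27), (9, u, 18, 23, 29), (9, u, 18, 30, 27), (9, u, 18, 30, 29), (9, u, 18, 6, 27), (9, u, 18, 6, 29)}
Keep only column(s) D, A (20 duplicate(s) eliminated): {(17, 16), (17, 28), (17, 4), (20, 16), (20, 28), (20, 4), (27, 18), (27, 23), (27, 30), (27, 31), (27, 6), (27, 8), (29, 18), (29, 23), (29, 30), (29, 6)}
Apply σ_{D <= 27}; surviving tuples: {(17, 16), (17, 28), (17, 4), (20, 16), (20, 28), (20, 4), (27, 18), (27, 23), (27, 30), (27, 31), (27, 6), (27, 8)}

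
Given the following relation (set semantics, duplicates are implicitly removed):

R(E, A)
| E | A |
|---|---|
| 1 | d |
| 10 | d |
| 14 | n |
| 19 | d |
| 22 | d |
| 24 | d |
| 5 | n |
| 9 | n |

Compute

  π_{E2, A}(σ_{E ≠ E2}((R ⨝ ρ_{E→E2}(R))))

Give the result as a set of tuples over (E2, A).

ρ[E→E2]: schema becomes (E2, A); tuples unchanged.
Natural join on A: {(1, d, 1), (1, d, 10), (1, d, 19), (1, d, 22), (1, d, 24), (10, d, 1), (10, d, 10), (10, d, 19), (10, d, 22), (10, d, 24), (14, n, 14), (14, n, 5), (14, n, 9), (19, d, 1), (19, d, 10), (19, d, 19), (19, d, 22), (19, d, 24), (22, d, 1), (22, d, 10), (22, d, 19), (22, d, 22), (22, d, 24), (24, d, 1), (24, d, 10), (24, d, 19), (24, d, 22), (24, d, 24), (5, n, 14), (5, n, 5), (5, n, 9), (9, n, 14), (9, n, 5), (9, n, 9)}
Selection E ≠ E2: {(1, d, 10), (1, d, 19), (1, d, 22), (1, d, 24), (10, d, 1), (10, d, 19), (10, d, 22), (10, d, 24), (14, n, 5), (14, n, 9), (19, d, 1), (19, d, 10), (19, d, 22), (19, d, 24), (22, d, 1), (22, d, 10), (22, d, 19), (22, d, 24), (24, d, 1), (24, d, 10), (24, d, 19), (24, d, 22), (5, n, 14), (5, n, 9), (9, n, 14), (9, n, 5)}
Keep only column(s) E2, A (18 duplicate(s) eliminated): {(1, d), (10, d), (14, n), (19, d), (22, d), (24, d), (5, n), (9, n)}

{(1, d), (10, d), (14, n), (19, d), (22, d), (24, d), (5, n), (9, n)}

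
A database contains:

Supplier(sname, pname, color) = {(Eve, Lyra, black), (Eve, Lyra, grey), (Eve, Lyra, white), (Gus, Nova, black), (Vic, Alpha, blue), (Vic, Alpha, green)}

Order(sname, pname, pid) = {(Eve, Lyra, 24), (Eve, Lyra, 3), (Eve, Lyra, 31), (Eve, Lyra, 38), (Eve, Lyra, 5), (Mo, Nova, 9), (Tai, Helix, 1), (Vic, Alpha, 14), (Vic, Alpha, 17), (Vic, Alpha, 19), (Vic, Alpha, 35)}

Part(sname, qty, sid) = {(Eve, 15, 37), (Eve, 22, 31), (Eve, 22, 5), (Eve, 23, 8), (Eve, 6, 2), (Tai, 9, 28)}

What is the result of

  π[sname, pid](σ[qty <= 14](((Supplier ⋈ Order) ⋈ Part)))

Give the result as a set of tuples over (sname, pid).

Joining Supplier and Order on sname, pname yields {(Eve, Lyra, black, 24), (Eve, Lyra, black, 3), (Eve, Lyra, black, 31), (Eve, Lyra, black, 38), (Eve, Lyra, black, 5), (Eve, Lyra, grey, 24), (Eve, Lyra, grey, 3), (Eve, Lyra, grey, 31), (Eve, Lyra, grey, 38), (Eve, Lyra, grey, 5), (Eve, Lyra, white, 24), (Eve, Lyra, white, 3), (Eve, Lyra, white, 31), (Eve, Lyra, white, 38), (Eve, Lyra, white, 5), (Vic, Alpha, blue, 14), (Vic, Alpha, blue, 17), (Vic, Alpha, blue, 19), (Vic, Alpha, blue, 35), (Vic, Alpha, green, 14), (Vic, Alpha, green, 17), (Vic, Alpha, green, 19), (Vic, Alpha, green, 35)}.
Joining (Supplier ⋈ Order) and Part on sname yields {(Eve, Lyra, black, 24, 15, 37), (Eve, Lyra, black, 24, 22, 31), (Eve, Lyra, black, 24, 22, 5), (Eve, Lyra, black, 24, 23, 8), (Eve, Lyra, black, 24, 6, 2), (Eve, Lyra, black, 3, 15, 37), (Eve, Lyra, black, 3, 22, 31), (Eve, Lyra, black, 3, 22, 5), (Eve, Lyra, black, 3, 23, 8), (Eve, Lyra, black, 3, 6, 2), (Eve, Lyra, black, 31, 15, 37), (Eve, Lyra, black, 31, 22, 31), (Eve, Lyra, black, 31, 22, 5), (Eve, Lyra, black, 31, 23, 8), (Eve, Lyra, black, 31, 6, 2), (Eve, Lyra, black, 38, 15, 37), (Eve, Lyra, black, 38, 22, 31), (Eve, Lyra, black, 38, 22, 5), (Eve, Lyra, black, 38, 23, 8), (Eve, Lyra, black, 38, 6, 2), (Eve, Lyra, black, 5, 15, 37), (Eve, Lyra, black, 5, 22, 31), (Eve, Lyra, black, 5, 22, 5), (Eve, Lyra, black, 5, 23, 8), (Eve, Lyra, black, 5, 6, 2), (Eve, Lyra, grey, 24, 15, 37), (Eve, Lyra, grey, 24, 22, 31), (Eve, Lyra, grey, 24, 22, 5), (Eve, Lyra, grey, 24, 23, 8), (Eve, Lyra, grey, 24, 6, 2), (Eve, Lyra, grey, 3, 15, 37), (Eve, Lyra, grey, 3, 22, 31), (Eve, Lyra, grey, 3, 22, 5), (Eve, Lyra, grey, 3, 23, 8), (Eve, Lyra, grey, 3, 6, 2), (Eve, Lyra, grey, 31, 15, 37), (Eve, Lyra, grey, 31, 22, 31), (Eve, Lyra, grey, 31, 22, 5), (Eve, Lyra, grey, 31, 23, 8), (Eve, Lyra, grey, 31, 6, 2), (Eve, Lyra, grey, 38, 15, 37), (Eve, Lyra, grey, 38, 22, 31), (Eve, Lyra, grey, 38, 22, 5), (Eve, Lyra, grey, 38, 23, 8), (Eve, Lyra, grey, 38, 6, 2), (Eve, Lyra, grey, 5, 15, 37), (Eve, Lyra, grey, 5, 22, 31), (Eve, Lyra, grey, 5, 22, 5), (Eve, Lyra, grey, 5, 23, 8), (Eve, Lyra, grey, 5, 6, 2), (Eve, Lyra, white, 24, 15, 37), (Eve, Lyra, white, 24, 22, 31), (Eve, Lyra, white, 24, 22, 5), (Eve, Lyra, white, 24, 23, 8), (Eve, Lyra, white, 24, 6, 2), (Eve, Lyra, white, 3, 15, 37), (Eve, Lyra, white, 3, 22, 31), (Eve, Lyra, white, 3, 22, 5), (Eve, Lyra, white, 3, 23, 8), (Eve, Lyra, white, 3, 6, 2), (Eve, Lyra, white, 31, 15, 37), (Eve, Lyra, white, 31, 22, 31), (Eve, Lyra, white, 31, 22, 5), (Eve, Lyra, white, 31, 23, 8), (Eve, Lyra, white, 31, 6, 2), (Eve, Lyra, white, 38, 15, 37), (Eve, Lyra, white, 38, 22, 31), (Eve, Lyra, white, 38, 22, 5), (Eve, Lyra, white, 38, 23, 8), (Eve, Lyra, white, 38, 6, 2), (Eve, Lyra, white, 5, 15, 37), (Eve, Lyra, white, 5, 22, 31), (Eve, Lyra, white, 5, 22, 5), (Eve, Lyra, white, 5, 23, 8), (Eve, Lyra, white, 5, 6, 2)}.
Apply σ_{qty <= 14}; surviving tuples: {(Eve, Lyra, black, 24, 6, 2), (Eve, Lyra, black, 3, 6, 2), (Eve, Lyra, black, 31, 6, 2), (Eve, Lyra, black, 38, 6, 2), (Eve, Lyra, black, 5, 6, 2), (Eve, Lyra, grey, 24, 6, 2), (Eve, Lyra, grey, 3, 6, 2), (Eve, Lyra, grey, 31, 6, 2), (Eve, Lyra, grey, 38, 6, 2), (Eve, Lyra, grey, 5, 6, 2), (Eve, Lyra, white, 24, 6, 2), (Eve, Lyra, white, 3, 6, 2), (Eve, Lyra, white, 31, 6, 2), (Eve, Lyra, white, 38, 6, 2), (Eve, Lyra, white, 5, 6, 2)}
Projecting to sname, pid (10 duplicate(s) eliminated): {(Eve, 24), (Eve, 3), (Eve, 31), (Eve, 38), (Eve, 5)}

{(Eve, 24), (Eve, 3), (Eve, 31), (Eve, 38), (Eve, 5)}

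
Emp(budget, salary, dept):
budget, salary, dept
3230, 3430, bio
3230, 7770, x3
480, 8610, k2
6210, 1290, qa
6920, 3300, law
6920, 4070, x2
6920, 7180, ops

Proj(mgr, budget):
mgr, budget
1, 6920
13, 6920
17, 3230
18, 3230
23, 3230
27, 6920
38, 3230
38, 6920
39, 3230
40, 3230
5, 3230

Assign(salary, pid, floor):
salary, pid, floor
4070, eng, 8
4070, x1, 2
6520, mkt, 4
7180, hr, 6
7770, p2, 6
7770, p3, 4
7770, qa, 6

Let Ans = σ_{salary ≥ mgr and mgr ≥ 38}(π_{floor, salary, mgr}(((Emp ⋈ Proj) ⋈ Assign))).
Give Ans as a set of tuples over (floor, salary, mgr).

Natural join on budget: {(3230, 3430, bio, 17), (3230, 3430, bio, 18), (3230, 3430, bio, 23), (3230, 3430, bio, 38), (3230, 3430, bio, 39), (3230, 3430, bio, 40), (3230, 3430, bio, 5), (3230, 7770, x3, 17), (3230, 7770, x3, 18), (3230, 7770, x3, 23), (3230, 7770, x3, 38), (3230, 7770, x3, 39), (3230, 7770, x3, 40), (3230, 7770, x3, 5), (6920, 3300, law, 1), (6920, 3300, law, 13), (6920, 3300, law, 27), (6920, 3300, law, 38), (6920, 4070, x2, 1), (6920, 4070, x2, 13), (6920, 4070, x2, 27), (6920, 4070, x2, 38), (6920, 7180, ops, 1), (6920, 7180, ops, 13), (6920, 7180, ops, 27), (6920, 7180, ops, 38)}
Natural join on salary: {(3230, 7770, x3, 17, p2, 6), (3230, 7770, x3, 17, p3, 4), (3230, 7770, x3, 17, qa, 6), (3230, 7770, x3, 18, p2, 6), (3230, 7770, x3, 18, p3, 4), (3230, 7770, x3, 18, qa, 6), (3230, 7770, x3, 23, p2, 6), (3230, 7770, x3, 23, p3, 4), (3230, 7770, x3, 23, qa, 6), (3230, 7770, x3, 38, p2, 6), (3230, 7770, x3, 38, p3, 4), (3230, 7770, x3, 38, qa, 6), (3230, 7770, x3, 39, p2, 6), (3230, 7770, x3, 39, p3, 4), (3230, 7770, x3, 39, qa, 6), (3230, 7770, x3, 40, p2, 6), (3230, 7770, x3, 40, p3, 4), (3230, 7770, x3, 40, qa, 6), (3230, 7770, x3, 5, p2, 6), (3230, 7770, x3, 5, p3, 4), (3230, 7770, x3, 5, qa, 6), (6920, 4070, x2, 1, eng, 8), (6920, 4070, x2, 1, x1, 2), (6920, 4070, x2, 13, eng, 8), (6920, 4070, x2, 13, x1, 2), (6920, 4070, x2, 27, eng, 8), (6920, 4070, x2, 27, x1, 2), (6920, 4070, x2, 38, eng, 8), (6920, 4070, x2, 38, x1, 2), (6920, 7180, ops, 1, hr, 6), (6920, 7180, ops, 13, hr, 6), (6920, 7180, ops, 27, hr, 6), (6920, 7180, ops, 38, hr, 6)}
Projecting to floor, salary, mgr (7 duplicate(s) eliminated): {(2, 4070, 1), (2, 4070, 13), (2, 4070, 27), (2, 4070, 38), (4, 7770, 17), (4, 7770, 18), (4, 7770, 23), (4, 7770, 38), (4, 7770, 39), (4, 7770, 40), (4, 7770, 5), (6, 7180, 1), (6, 7180, 13), (6, 7180, 27), (6, 7180, 38), (6, 7770, 17), (6, 7770, 18), (6, 7770, 23), (6, 7770, 38), (6, 7770, 39), (6, 7770, 40), (6, 7770, 5), (8, 4070, 1), (8, 4070, 13), (8, 4070, 27), (8, 4070, 38)}
σ[salary ≥ mgr and mgr ≥ 38]: keep tuples satisfying salary ≥ mgr and mgr ≥ 38 → {(2, 4070, 38), (4, 7770, 38), (4, 7770, 39), (4, 7770, 40), (6, 7180, 38), (6, 7770, 38), (6, 7770, 39), (6, 7770, 40), (8, 4070, 38)}

{(2, 4070, 38), (4, 7770, 38), (4, 7770, 39), (4, 7770, 40), (6, 7180, 38), (6, 7770, 38), (6, 7770, 39), (6, 7770, 40), (8, 4070, 38)}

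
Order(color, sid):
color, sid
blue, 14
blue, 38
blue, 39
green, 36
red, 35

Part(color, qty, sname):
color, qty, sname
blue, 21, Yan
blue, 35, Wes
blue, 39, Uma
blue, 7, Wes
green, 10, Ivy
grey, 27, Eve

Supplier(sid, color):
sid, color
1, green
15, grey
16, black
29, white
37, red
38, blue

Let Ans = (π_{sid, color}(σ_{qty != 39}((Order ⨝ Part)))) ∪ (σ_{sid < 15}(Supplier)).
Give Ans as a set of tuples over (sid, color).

{(1, green), (14, blue), (36, green), (38, blue), (39, blue)}

Natural join on color: {(blue, 14, 21, Yan), (blue, 14, 35, Wes), (blue, 14, 39, Uma), (blue, 14, 7, Wes), (blue, 38, 21, Yan), (blue, 38, 35, Wes), (blue, 38, 39, Uma), (blue, 38, 7, Wes), (blue, 39, 21, Yan), (blue, 39, 35, Wes), (blue, 39, 39, Uma), (blue, 39, 7, Wes), (green, 36, 10, Ivy)}
Filtering on qty != 39 leaves {(blue, 14, 21, Yan), (blue, 14, 35, Wes), (blue, 14, 7, Wes), (blue, 38, 21, Yan), (blue, 38, 35, Wes), (blue, 38, 7, Wes), (blue, 39, 21, Yan), (blue, 39, 35, Wes), (blue, 39, 7, Wes), (green, 36, 10, Ivy)}.
π_{sid, color} gives {(14, blue), (36, green), (38, blue), (39, blue)} (6 duplicate(s) eliminated).
Filtering on sid < 15 leaves {(1, green)}.
Taking the union: {(1, green), (14, blue), (36, green), (38, blue), (39, blue)}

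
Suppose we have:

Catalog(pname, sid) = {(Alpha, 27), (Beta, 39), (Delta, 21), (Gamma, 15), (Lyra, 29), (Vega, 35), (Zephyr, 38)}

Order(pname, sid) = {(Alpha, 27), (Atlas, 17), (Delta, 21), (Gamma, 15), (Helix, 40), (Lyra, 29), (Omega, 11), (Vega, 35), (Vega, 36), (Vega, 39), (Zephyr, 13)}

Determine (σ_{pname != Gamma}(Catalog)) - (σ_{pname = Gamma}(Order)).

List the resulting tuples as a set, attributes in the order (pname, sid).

Selection pname != Gamma: {(Alpha, 27), (Beta, 39), (Delta, 21), (Lyra, 29), (Vega, 35), (Zephyr, 38)}
Selection pname = Gamma: {(Gamma, 15)}
Difference: {(Alpha, 27), (Beta, 39), (Delta, 21), (Lyra, 29), (Vega, 35), (Zephyr, 38)} with {(Gamma, 15)} → {(Alpha, 27), (Beta, 39), (Delta, 21), (Lyra, 29), (Vega, 35), (Zephyr, 38)}

{(Alpha, 27), (Beta, 39), (Delta, 21), (Lyra, 29), (Vega, 35), (Zephyr, 38)}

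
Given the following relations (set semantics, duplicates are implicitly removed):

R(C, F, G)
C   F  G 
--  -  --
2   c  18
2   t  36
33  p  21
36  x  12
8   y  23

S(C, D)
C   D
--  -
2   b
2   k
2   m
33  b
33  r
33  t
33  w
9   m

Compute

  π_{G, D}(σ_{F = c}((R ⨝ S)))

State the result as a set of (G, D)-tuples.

Joining R and S on C yields {(2, c, 18, b), (2, c, 18, k), (2, c, 18, m), (2, t, 36, b), (2, t, 36, k), (2, t, 36, m), (33, p, 21, b), (33, p, 21, r), (33, p, 21, t), (33, p, 21, w)}.
Filtering on F = c leaves {(2, c, 18, b), (2, c, 18, k), (2, c, 18, m)}.
π[G, D]: project onto (G, D) → {(18, b), (18, k), (18, m)}

{(18, b), (18, k), (18, m)}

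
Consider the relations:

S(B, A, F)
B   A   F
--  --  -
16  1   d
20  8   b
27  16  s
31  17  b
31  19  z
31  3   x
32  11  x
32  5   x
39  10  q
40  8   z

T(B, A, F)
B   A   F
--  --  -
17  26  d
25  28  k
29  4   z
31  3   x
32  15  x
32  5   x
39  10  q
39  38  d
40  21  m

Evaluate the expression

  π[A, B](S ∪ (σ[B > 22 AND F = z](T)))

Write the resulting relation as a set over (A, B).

{(1, 16), (10, 39), (11, 32), (16, 27), (17, 31), (19, 31), (3, 31), (4, 29), (5, 32), (8, 20), (8, 40)}

Selection B > 22 AND F = z: {(29, 4, z)}
Set union of the two operands is {(16, 1, d), (20, 8, b), (27, 16, s), (29, 4, z), (31, 17, b), (31, 19, z), (31, 3, x), (32, 11, x), (32, 5, x), (39, 10, q), (40, 8, z)}.
π_{A, B} gives {(1, 16), (10, 39), (11, 32), (16, 27), (17, 31), (19, 31), (3, 31), (4, 29), (5, 32), (8, 20), (8, 40)}.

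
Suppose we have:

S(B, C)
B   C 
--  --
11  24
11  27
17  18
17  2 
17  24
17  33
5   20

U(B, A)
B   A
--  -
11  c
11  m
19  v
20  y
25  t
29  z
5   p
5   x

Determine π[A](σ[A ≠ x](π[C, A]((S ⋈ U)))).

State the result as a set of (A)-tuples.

{c, m, p}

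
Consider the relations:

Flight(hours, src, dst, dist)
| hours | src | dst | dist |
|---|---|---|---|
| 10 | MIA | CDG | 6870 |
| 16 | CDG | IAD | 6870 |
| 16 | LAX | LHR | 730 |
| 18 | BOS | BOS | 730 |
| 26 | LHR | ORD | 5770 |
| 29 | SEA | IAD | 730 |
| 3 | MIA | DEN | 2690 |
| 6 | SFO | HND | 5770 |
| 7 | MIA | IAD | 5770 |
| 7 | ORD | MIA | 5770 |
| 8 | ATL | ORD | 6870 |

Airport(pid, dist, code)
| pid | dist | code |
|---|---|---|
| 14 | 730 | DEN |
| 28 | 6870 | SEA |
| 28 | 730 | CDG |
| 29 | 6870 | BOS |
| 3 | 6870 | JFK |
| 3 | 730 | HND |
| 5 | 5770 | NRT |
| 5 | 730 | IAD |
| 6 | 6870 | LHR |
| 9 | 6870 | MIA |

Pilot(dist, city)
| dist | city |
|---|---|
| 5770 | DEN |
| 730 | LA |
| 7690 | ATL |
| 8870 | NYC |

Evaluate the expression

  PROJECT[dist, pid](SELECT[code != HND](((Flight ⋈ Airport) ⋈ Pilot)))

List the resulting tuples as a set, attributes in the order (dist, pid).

{(5770, 5), (730, 14), (730, 28), (730, 5)}

Flight ⋈ Airport (natural join on dist): {(10, MIA, CDG, 6870, 28, SEA), (10, MIA, CDG, 6870, 29, BOS), (10, MIA, CDG, 6870, 3, JFK), (10, MIA, CDG, 6870, 6, LHR), (10, MIA, CDG, 6870, 9, MIA), (16, CDG, IAD, 6870, 28, SEA), (16, CDG, IAD, 6870, 29, BOS), (16, CDG, IAD, 6870, 3, JFK), (16, CDG, IAD, 6870, 6, LHR), (16, CDG, IAD, 6870, 9, MIA), (16, LAX, LHR, 730, 14, DEN), (16, LAX, LHR, 730, 28, CDG), (16, LAX, LHR, 730, 3, HND), (16, LAX, LHR, 730, 5, IAD), (18, BOS, BOS, 730, 14, DEN), (18, BOS, BOS, 730, 28, CDG), (18, BOS, BOS, 730, 3, HND), (18, BOS, BOS, 730, 5, IAD), (26, LHR, ORD, 5770, 5, NRT), (29, SEA, IAD, 730, 14, DEN), (29, SEA, IAD, 730, 28, CDG), (29, SEA, IAD, 730, 3, HND), (29, SEA, IAD, 730, 5, IAD), (6, SFO, HND, 5770, 5, NRT), (7, MIA, IAD, 5770, 5, NRT), (7, ORD, MIA, 5770, 5, NRT), (8, ATL, ORD, 6870, 28, SEA), (8, ATL, ORD, 6870, 29, BOS), (8, ATL, ORD, 6870, 3, JFK), (8, ATL, ORD, 6870, 6, LHR), (8, ATL, ORD, 6870, 9, MIA)}
(Flight ⋈ Airport) ⋈ Pilot (natural join on dist): {(16, LAX, LHR, 730, 14, DEN, LA), (16, LAX, LHR, 730, 28, CDG, LA), (16, LAX, LHR, 730, 3, HND, LA), (16, LAX, LHR, 730, 5, IAD, LA), (18, BOS, BOS, 730, 14, DEN, LA), (18, BOS, BOS, 730, 28, CDG, LA), (18, BOS, BOS, 730, 3, HND, LA), (18, BOS, BOS, 730, 5, IAD, LA), (26, LHR, ORD, 5770, 5, NRT, DEN), (29, SEA, IAD, 730, 14, DEN, LA), (29, SEA, IAD, 730, 28, CDG, LA), (29, SEA, IAD, 730, 3, HND, LA), (29, SEA, IAD, 730, 5, IAD, LA), (6, SFO, HND, 5770, 5, NRT, DEN), (7, MIA, IAD, 5770, 5, NRT, DEN), (7, ORD, MIA, 5770, 5, NRT, DEN)}
Filtering on code != HND leaves {(16, LAX, LHR, 730, 14, DEN, LA), (16, LAX, LHR, 730, 28, CDG, LA), (16, LAX, LHR, 730, 5, IAD, LA), (18, BOS, BOS, 730, 14, DEN, LA), (18, BOS, BOS, 730, 28, CDG, LA), (18, BOS, BOS, 730, 5, IAD, LA), (26, LHR, ORD, 5770, 5, NRT, DEN), (29, SEA, IAD, 730, 14, DEN, LA), (29, SEA, IAD, 730, 28, CDG, LA), (29, SEA, IAD, 730, 5, IAD, LA), (6, SFO, HND, 5770, 5, NRT, DEN), (7, MIA, IAD, 5770, 5, NRT, DEN), (7, ORD, MIA, 5770, 5, NRT, DEN)}.
π_{dist, pid} gives {(5770, 5), (730, 14), (730, 28), (730, 5)} (9 duplicate(s) eliminated).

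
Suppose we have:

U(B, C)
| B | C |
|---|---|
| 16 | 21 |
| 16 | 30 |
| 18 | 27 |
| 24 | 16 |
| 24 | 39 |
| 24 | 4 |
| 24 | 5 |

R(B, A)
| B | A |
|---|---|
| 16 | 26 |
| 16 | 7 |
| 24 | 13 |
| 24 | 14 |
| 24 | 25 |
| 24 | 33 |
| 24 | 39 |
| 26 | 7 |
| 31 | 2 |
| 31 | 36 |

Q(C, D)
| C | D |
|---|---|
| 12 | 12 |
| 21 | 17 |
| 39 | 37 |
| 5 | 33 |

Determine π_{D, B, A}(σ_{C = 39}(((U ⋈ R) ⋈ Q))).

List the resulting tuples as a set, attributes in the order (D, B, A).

U ⋈ R (natural join on B): {(16, 21, 26), (16, 21, 7), (16, 30, 26), (16, 30, 7), (24, 16, 13), (24, 16, 14), (24, 16, 25), (24, 16, 33), (24, 16, 39), (24, 39, 13), (24, 39, 14), (24, 39, 25), (24, 39, 33), (24, 39, 39), (24, 4, 13), (24, 4, 14), (24, 4, 25), (24, 4, 33), (24, 4, 39), (24, 5, 13), (24, 5, 14), (24, 5, 25), (24, 5, 33), (24, 5, 39)}
(U ⋈ R) ⋈ Q (natural join on C): {(16, 21, 26, 17), (16, 21, 7, 17), (24, 39, 13, 37), (24, 39, 14, 37), (24, 39, 25, 37), (24, 39, 33, 37), (24, 39, 39, 37), (24, 5, 13, 33), (24, 5, 14, 33), (24, 5, 25, 33), (24, 5, 33, 33), (24, 5, 39, 33)}
σ[C = 39]: keep tuples satisfying C = 39 → {(24, 39, 13, 37), (24, 39, 14, 37), (24, 39, 25, 37), (24, 39, 33, 37), (24, 39, 39, 37)}
π[D, B, A]: project onto (D, B, A) → {(37, 24, 13), (37, 24, 14), (37, 24, 25), (37, 24, 33), (37, 24, 39)}

{(37, 24, 13), (37, 24, 14), (37, 24, 25), (37, 24, 33), (37, 24, 39)}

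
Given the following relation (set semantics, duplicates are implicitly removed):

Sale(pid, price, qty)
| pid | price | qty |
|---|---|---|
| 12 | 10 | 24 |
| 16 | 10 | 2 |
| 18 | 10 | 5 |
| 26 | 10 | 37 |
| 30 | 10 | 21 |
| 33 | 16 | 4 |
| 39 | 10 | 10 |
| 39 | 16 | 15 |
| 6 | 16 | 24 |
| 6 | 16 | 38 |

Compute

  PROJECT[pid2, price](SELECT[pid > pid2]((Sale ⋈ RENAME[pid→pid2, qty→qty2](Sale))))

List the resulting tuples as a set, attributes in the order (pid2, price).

{(12, 10), (16, 10), (18, 10), (26, 10), (30, 10), (33, 16), (6, 16)}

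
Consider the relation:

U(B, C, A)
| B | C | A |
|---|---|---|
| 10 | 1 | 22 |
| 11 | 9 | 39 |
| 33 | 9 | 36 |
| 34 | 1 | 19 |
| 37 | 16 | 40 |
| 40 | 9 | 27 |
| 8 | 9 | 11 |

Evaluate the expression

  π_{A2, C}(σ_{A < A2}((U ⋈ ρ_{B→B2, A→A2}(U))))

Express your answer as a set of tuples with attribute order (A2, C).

{(22, 1), (27, 9), (36, 9), (39, 9)}

ρ[B→B2, A→A2]: schema becomes (B2, C, A2); tuples unchanged.
Joining U and ρ_{B→B2, A→A2}(U) on C yields {(10, 1, 22, 10, 22), (10, 1, 22, 34, 19), (11, 9, 39, 11, 39), (11, 9, 39, 33, 36), (11, 9, 39, 40, 27), (11, 9, 39, 8, 11), (33, 9, 36, 11, 39), (33, 9, 36, 33, 36), (33, 9, 36, 40, 27), (33, 9, 36, 8, 11), (34, 1, 19, 10, 22), (34, 1, 19, 34, 19), (37, 16, 40, 37, 40), (40, 9, 27, 11, 39), (40, 9, 27, 33, 36), (40, 9, 27, 40, 27), (40, 9, 27, 8, 11), (8, 9, 11, 11, 39), (8, 9, 11, 33, 36), (8, 9, 11, 40, 27), (8, 9, 11, 8, 11)}.
Filtering on A < A2 leaves {(33, 9, 36, 11, 39), (34, 1, 19, 10, 22), (40, 9, 27, 11, 39), (40, 9, 27, 33, 36), (8, 9, 11, 11, 39), (8, 9, 11, 33, 36), (8, 9, 11, 40, 27)}.
Keep only column(s) A2, C (3 duplicate(s) eliminated): {(22, 1), (27, 9), (36, 9), (39, 9)}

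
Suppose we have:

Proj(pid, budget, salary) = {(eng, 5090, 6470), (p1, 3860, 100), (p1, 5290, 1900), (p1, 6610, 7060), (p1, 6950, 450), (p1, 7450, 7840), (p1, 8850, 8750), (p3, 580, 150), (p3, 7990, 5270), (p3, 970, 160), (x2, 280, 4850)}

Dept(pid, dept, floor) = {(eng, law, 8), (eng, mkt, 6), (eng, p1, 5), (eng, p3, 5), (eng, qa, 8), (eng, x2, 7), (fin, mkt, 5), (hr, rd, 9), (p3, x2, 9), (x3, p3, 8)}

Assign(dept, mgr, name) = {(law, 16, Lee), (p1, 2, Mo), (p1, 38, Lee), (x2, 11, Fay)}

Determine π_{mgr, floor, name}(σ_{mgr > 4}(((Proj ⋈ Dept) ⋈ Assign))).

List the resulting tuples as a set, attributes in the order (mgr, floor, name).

Proj ⋈ Dept (natural join on pid): {(eng, 5090, 6470, law, 8), (eng, 5090, 6470, mkt, 6), (eng, 5090, 6470, p1, 5), (eng, 5090, 6470, p3, 5), (eng, 5090, 6470, qa, 8), (eng, 5090, 6470, x2, 7), (p3, 580, 150, x2, 9), (p3, 7990, 5270, x2, 9), (p3, 970, 160, x2, 9)}
(Proj ⋈ Dept) ⋈ Assign (natural join on dept): {(eng, 5090, 6470, law, 8, 16, Lee), (eng, 5090, 6470, p1, 5, 2, Mo), (eng, 5090, 6470, p1, 5, 38, Lee), (eng, 5090, 6470, x2, 7, 11, Fay), (p3, 580, 150, x2, 9, 11, Fay), (p3, 7990, 5270, x2, 9, 11, Fay), (p3, 970, 160, x2, 9, 11, Fay)}
σ[mgr > 4]: keep tuples satisfying mgr > 4 → {(eng, 5090, 6470, law, 8, 16, Lee), (eng, 5090, 6470, p1, 5, 38, Lee), (eng, 5090, 6470, x2, 7, 11, Fay), (p3, 580, 150, x2, 9, 11, Fay), (p3, 7990, 5270, x2, 9, 11, Fay), (p3, 970, 160, x2, 9, 11, Fay)}
π_{mgr, floor, name} gives {(11, 7, Fay), (11, 9, Fay), (16, 8, Lee), (38, 5, Lee)} (2 duplicate(s) eliminated).

{(11, 7, Fay), (11, 9, Fay), (16, 8, Lee), (38, 5, Lee)}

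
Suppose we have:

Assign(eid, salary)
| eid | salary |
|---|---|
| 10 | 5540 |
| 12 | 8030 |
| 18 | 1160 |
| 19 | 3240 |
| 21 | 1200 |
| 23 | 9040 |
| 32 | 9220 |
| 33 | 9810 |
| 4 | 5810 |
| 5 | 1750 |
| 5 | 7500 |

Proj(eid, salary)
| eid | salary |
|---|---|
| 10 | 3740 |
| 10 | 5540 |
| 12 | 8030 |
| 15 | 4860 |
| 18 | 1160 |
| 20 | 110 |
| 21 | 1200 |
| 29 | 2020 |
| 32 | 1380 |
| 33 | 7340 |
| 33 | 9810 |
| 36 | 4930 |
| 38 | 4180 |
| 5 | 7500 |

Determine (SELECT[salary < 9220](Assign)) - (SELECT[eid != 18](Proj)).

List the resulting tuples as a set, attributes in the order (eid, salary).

{(18, 1160), (19, 3240), (23, 9040), (4, 5810), (5, 1750)}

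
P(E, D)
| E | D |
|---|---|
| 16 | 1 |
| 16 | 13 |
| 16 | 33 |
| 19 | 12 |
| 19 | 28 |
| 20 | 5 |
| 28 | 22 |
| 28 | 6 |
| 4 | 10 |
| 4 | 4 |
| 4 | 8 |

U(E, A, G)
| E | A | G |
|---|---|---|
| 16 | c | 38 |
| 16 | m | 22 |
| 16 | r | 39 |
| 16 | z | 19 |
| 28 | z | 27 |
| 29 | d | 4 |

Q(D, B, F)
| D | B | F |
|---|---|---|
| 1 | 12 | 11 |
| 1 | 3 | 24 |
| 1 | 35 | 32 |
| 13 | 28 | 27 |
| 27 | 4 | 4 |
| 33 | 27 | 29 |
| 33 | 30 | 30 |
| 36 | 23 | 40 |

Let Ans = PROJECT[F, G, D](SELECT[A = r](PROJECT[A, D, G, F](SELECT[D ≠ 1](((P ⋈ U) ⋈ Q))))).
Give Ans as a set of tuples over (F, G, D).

{(27, 39, 13), (29, 39, 33), (30, 39, 33)}

P ⋈ U (natural join on E): {(16, 1, c, 38), (16, 1, m, 22), (16, 1, r, 39), (16, 1, z, 19), (16, 13, c, 38), (16, 13, m, 22), (16, 13, r, 39), (16, 13, z, 19), (16, 33, c, 38), (16, 33, m, 22), (16, 33, r, 39), (16, 33, z, 19), (28, 22, z, 27), (28, 6, z, 27)}
(P ⋈ U) ⋈ Q (natural join on D): {(16, 1, c, 38, 12, 11), (16, 1, c, 38, 3, 24), (16, 1, c, 38, 35, 32), (16, 1, m, 22, 12, 11), (16, 1, m, 22, 3, 24), (16, 1, m, 22, 35, 32), (16, 1, r, 39, 12, 11), (16, 1, r, 39, 3, 24), (16, 1, r, 39, 35, 32), (16, 1, z, 19, 12, 11), (16, 1, z, 19, 3, 24), (16, 1, z, 19, 35, 32), (16, 13, c, 38, 28, 27), (16, 13, m, 22, 28, 27), (16, 13, r, 39, 28, 27), (16, 13, z, 19, 28, 27), (16, 33, c, 38, 27, 29), (16, 33, c, 38, 30, 30), (16, 33, m, 22, 27, 29), (16, 33, m, 22, 30, 30), (16, 33, r, 39, 27, 29), (16, 33, r, 39, 30, 30), (16, 33, z, 19, 27, 29), (16, 33, z, 19, 30, 30)}
Selection D ≠ 1: {(16, 13, c, 38, 28, 27), (16, 13, m, 22, 28, 27), (16, 13, r, 39, 28, 27), (16, 13, z, 19, 28, 27), (16, 33, c, 38, 27, 29), (16, 33, c, 38, 30, 30), (16, 33, m, 22, 27, 29), (16, 33, m, 22, 30, 30), (16, 33, r, 39, 27, 29), (16, 33, r, 39, 30, 30), (16, 33, z, 19, 27, 29), (16, 33, z, 19, 30, 30)}
Keep only column(s) A, D, G, F: {(c, 13, 38, 27), (c, 33, 38, 29), (c, 33, 38, 30), (m, 13, 22, 27), (m, 33, 22, 29), (m, 33, 22, 30), (r, 13, 39, 27), (r, 33, 39, 29), (r, 33, 39, 30), (z, 13, 19, 27), (z, 33, 19, 29), (z, 33, 19, 30)}
Selection A = r: {(r, 13, 39, 27), (r, 33, 39, 29), (r, 33, 39, 30)}
Keep only column(s) F, G, D: {(27, 39, 13), (29, 39, 33), (30, 39, 33)}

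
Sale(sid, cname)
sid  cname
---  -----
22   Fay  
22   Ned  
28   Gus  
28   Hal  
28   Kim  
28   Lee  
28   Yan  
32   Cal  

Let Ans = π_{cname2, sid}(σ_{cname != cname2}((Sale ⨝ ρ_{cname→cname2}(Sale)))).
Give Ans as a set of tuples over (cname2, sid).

ρ[cname→cname2]: schema becomes (sid, cname2); tuples unchanged.
Sale ⋈ ρ_{cname→cname2}(Sale) (natural join on sid): {(22, Fay, Fay), (22, Fay, Ned), (22, Ned, Fay), (22, Ned, Ned), (28, Gus, Gus), (28, Gus, Hal), (28, Gus, Kim), (28, Gus, Lee), (28, Gus, Yan), (28, Hal, Gus), (28, Hal, Hal), (28, Hal, Kim), (28, Hal, Lee), (28, Hal, Yan), (28, Kim, Gus), (28, Kim, Hal), (28, Kim, Kim), (28, Kim, Lee), (28, Kim, Yan), (28, Lee, Gus), (28, Lee, Hal), (28, Lee, Kim), (28, Lee, Lee), (28, Lee, Yan), (28, Yan, Gus), (28, Yan, Hal), (28, Yan, Kim), (28, Yan, Lee), (28, Yan, Yan), (32, Cal, Cal)}
Filtering on cname != cname2 leaves {(22, Fay, Ned), (22, Ned, Fay), (28, Gus, Hal), (28, Gus, Kim), (28, Gus, Lee), (28, Gus, Yan), (28, Hal, Gus), (28, Hal, Kim), (28, Hal, Lee), (28, Hal, Yan), (28, Kim, Gus), (28, Kim, Hal), (28, Kim, Lee), (28, Kim, Yan), (28, Lee, Gus), (28, Lee, Hal), (28, Lee, Kim), (28, Lee, Yan), (28, Yan, Gus), (28, Yan, Hal), (28, Yan, Kim), (28, Yan, Lee)}.
π[cname2, sid]: project onto (cname2, sid) (15 duplicate(s) eliminated) → {(Fay, 22), (Gus, 28), (Hal, 28), (Kim, 28), (Lee, 28), (Ned, 22), (Yan, 28)}

{(Fay, 22), (Gus, 28), (Hal, 28), (Kim, 28), (Lee, 28), (Ned, 22), (Yan, 28)}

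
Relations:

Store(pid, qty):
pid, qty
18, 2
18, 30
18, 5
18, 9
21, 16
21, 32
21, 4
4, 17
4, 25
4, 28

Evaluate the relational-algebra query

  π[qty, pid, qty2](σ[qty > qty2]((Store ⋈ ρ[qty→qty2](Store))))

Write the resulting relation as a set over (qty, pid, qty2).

ρ[qty→qty2]: schema becomes (pid, qty2); tuples unchanged.
Store ⋈ ρ[qty→qty2](Store) (natural join on pid): {(18, 2, 2), (18, 2, 30), (18, 2, 5), (18, 2, 9), (18, 30, 2), (18, 30, 30), (18, 30, 5), (18, 30, 9), (18, 5, 2), (18, 5, 30), (18, 5, 5), (18, 5, 9), (18, 9, 2), (18, 9, 30), (18, 9, 5), (18, 9, 9), (21, 16, 16), (21, 16, 32), (21, 16, 4), (21, 32, 16), (21, 32, 32), (21, 32, 4), (21, 4, 16), (21, 4, 32), (21, 4, 4), (4, 17, 17), (4, 17, 25), (4, 17, 28), (4, 25, 17), (4, 25, 25), (4, 25, 28), (4, 28, 17), (4, 28, 25), (4, 28, 28)}
Apply σ_{qty > qty2}; surviving tuples: {(18, 30, 2), (18, 30, 5), (18, 30, 9), (18, 5, 2), (18, 9, 2), (18, 9, 5), (21, 16, 4), (21, 32, 16), (21, 32, 4), (4, 25, 17), (4, 28, 17), (4, 28, 25)}
π[qty, pid, qty2]: project onto (qty, pid, qty2) → {(16, 21, 4), (25, 4, 17), (28, 4, 17), (28, 4, 25), (30, 18, 2), (30, 18, 5), (30, 18, 9), (32, 21, 16), (32, 21, 4), (5, 18, 2), (9, 18, 2), (9, 18, 5)}

{(16, 21, 4), (25, 4, 17), (28, 4, 17), (28, 4, 25), (30, 18, 2), (30, 18, 5), (30, 18, 9), (32, 21, 16), (32, 21, 4), (5, 18, 2), (9, 18, 2), (9, 18, 5)}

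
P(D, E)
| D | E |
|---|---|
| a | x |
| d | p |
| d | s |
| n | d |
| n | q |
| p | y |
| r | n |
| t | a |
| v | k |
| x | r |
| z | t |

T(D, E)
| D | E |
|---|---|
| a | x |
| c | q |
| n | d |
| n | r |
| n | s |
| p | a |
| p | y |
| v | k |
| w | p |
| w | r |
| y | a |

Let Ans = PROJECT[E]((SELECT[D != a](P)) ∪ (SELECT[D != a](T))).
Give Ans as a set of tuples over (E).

Filtering on D != a leaves {(d, p), (d, s), (n, d), (n, q), (p, y), (r, n), (t, a), (v, k), (x, r), (z, t)}.
Filtering on D != a leaves {(c, q), (n, d), (n, r), (n, s), (p, a), (p, y), (v, k), (w, p), (w, r), (y, a)}.
Taking the union: {(c, q), (d, p), (d, s), (n, d), (n, q), (n, r), (n, s), (p, a), (p, y), (r, n), (t, a), (v, k), (w, p), (w, r), (x, r), (y, a), (z, t)}
Projecting to E (7 duplicate(s) eliminated): {a, d, k, n, p, q, r, s, t, y}

{a, d, k, n, p, q, r, s, t, y}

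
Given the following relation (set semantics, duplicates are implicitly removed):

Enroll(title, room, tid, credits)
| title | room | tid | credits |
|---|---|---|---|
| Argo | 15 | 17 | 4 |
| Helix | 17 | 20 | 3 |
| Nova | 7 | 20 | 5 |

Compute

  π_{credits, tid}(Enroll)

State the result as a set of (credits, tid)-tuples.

{(3, 20), (4, 17), (5, 20)}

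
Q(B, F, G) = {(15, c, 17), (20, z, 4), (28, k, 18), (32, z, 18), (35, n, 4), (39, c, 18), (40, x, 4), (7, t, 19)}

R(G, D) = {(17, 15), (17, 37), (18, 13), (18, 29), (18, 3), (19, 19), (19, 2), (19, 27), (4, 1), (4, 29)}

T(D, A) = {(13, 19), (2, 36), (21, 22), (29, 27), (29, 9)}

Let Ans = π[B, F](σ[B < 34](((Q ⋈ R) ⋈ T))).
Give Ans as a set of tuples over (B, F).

{(20, z), (28, k), (32, z), (7, t)}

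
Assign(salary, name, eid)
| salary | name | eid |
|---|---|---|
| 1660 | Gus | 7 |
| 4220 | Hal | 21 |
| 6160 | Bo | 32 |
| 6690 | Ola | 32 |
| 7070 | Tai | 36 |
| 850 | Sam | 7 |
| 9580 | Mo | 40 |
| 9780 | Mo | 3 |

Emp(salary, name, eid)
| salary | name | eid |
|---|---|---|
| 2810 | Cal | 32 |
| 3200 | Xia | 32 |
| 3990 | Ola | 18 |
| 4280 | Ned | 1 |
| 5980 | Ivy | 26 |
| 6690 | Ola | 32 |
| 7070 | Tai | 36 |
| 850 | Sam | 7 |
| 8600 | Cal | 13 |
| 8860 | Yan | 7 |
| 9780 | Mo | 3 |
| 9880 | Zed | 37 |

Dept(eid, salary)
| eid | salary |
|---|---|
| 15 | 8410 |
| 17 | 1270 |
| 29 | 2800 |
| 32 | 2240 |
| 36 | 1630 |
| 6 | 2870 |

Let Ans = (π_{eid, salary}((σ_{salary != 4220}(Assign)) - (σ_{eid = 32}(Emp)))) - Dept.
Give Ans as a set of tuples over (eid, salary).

σ[salary != 4220]: keep tuples satisfying salary != 4220 → {(1660, Gus, 7), (6160, Bo, 32), (6690, Ola, 32), (7070, Tai, 36), (850, Sam, 7), (9580, Mo, 40), (9780, Mo, 3)}
σ[eid = 32]: keep tuples satisfying eid = 32 → {(2810, Cal, 32), (3200, Xia, 32), (6690, Ola, 32)}
Taking the difference: {(1660, Gus, 7), (6160, Bo, 32), (7070, Tai, 36), (850, Sam, 7), (9580, Mo, 40), (9780, Mo, 3)}
π_{eid, salary} gives {(3, 9780), (32, 6160), (36, 7070), (40, 9580), (7, 1660), (7, 850)}.
Taking the difference: {(3, 9780), (32, 6160), (36, 7070), (40, 9580), (7, 1660), (7, 850)}

{(3, 9780), (32, 6160), (36, 7070), (40, 9580), (7, 1660), (7, 850)}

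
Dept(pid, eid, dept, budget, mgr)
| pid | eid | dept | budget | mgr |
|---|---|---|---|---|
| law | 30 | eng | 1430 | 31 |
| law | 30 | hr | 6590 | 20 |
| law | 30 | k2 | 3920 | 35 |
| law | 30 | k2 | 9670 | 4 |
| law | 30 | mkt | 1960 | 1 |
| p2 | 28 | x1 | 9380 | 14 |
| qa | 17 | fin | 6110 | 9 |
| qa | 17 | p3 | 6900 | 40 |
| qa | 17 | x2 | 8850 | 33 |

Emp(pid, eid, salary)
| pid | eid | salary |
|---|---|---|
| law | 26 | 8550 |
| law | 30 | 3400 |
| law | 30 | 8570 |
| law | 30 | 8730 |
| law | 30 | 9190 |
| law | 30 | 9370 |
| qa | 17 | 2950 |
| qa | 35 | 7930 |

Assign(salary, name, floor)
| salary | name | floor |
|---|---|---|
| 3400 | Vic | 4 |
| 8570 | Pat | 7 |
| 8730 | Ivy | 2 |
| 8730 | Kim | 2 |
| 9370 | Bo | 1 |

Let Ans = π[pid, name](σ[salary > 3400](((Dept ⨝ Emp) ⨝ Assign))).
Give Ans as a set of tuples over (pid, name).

{(law, Bo), (law, Ivy), (law, Kim), (law, Pat)}

Dept ⋈ Emp (natural join on pid, eid): {(law, 30, eng, 1430, 31, 3400), (law, 30, eng, 1430, 31, 8570), (law, 30, eng, 1430, 31, 8730), (law, 30, eng, 1430, 31, 9190), (law, 30, eng, 1430, 31, 9370), (law, 30, hr, 6590, 20, 3400), (law, 30, hr, 6590, 20, 8570), (law, 30, hr, 6590, 20, 8730), (law, 30, hr, 6590, 20, 9190), (law, 30, hr, 6590, 20, 9370), (law, 30, k2, 3920, 35, 3400), (law, 30, k2, 3920, 35, 8570), (law, 30, k2, 3920, 35, 8730), (law, 30, k2, 3920, 35, 9190), (law, 30, k2, 3920, 35, 9370), (law, 30, k2, 9670, 4, 3400), (law, 30, k2, 9670, 4, 8570), (law, 30, k2, 9670, 4, 8730), (law, 30, k2, 9670, 4, 9190), (law, 30, k2, 9670, 4, 9370), (law, 30, mkt, 1960, 1, 3400), (law, 30, mkt, 1960, 1, 8570), (law, 30, mkt, 1960, 1, 8730), (law, 30, mkt, 1960, 1, 9190), (law, 30, mkt, 1960, 1, 9370), (qa, 17, fin, 6110, 9, 2950), (qa, 17, p3, 6900, 40, 2950), (qa, 17, x2, 8850, 33, 2950)}
(Dept ⨝ Emp) ⋈ Assign (natural join on salary): {(law, 30, eng, 1430, 31, 3400, Vic, 4), (law, 30, eng, 1430, 31, 8570, Pat, 7), (law, 30, eng, 1430, 31, 8730, Ivy, 2), (law, 30, eng, 1430, 31, 8730, Kim, 2), (law, 30, eng, 1430, 31, 9370, Bo, 1), (law, 30, hr, 6590, 20, 3400, Vic, 4), (law, 30, hr, 6590, 20, 8570, Pat, 7), (law, 30, hr, 6590, 20, 8730, Ivy, 2), (law, 30, hr, 6590, 20, 8730, Kim, 2), (law, 30, hr, 6590, 20, 9370, Bo, 1), (law, 30, k2, 3920, 35, 3400, Vic, 4), (law, 30, k2, 3920, 35, 8570, Pat, 7), (law, 30, k2, 3920, 35, 8730, Ivy, 2), (law, 30, k2, 3920, 35, 8730, Kim, 2), (law, 30, k2, 3920, 35, 9370, Bo, 1), (law, 30, k2, 9670, 4, 3400, Vic, 4), (law, 30, k2, 9670, 4, 8570, Pat, 7), (law, 30, k2, 9670, 4, 8730, Ivy, 2), (law, 30, k2, 9670, 4, 8730, Kim, 2), (law, 30, k2, 9670, 4, 9370, Bo, 1), (law, 30, mkt, 1960, 1, 3400, Vic, 4), (law, 30, mkt, 1960, 1, 8570, Pat, 7), (law, 30, mkt, 1960, 1, 8730, Ivy, 2), (law, 30, mkt, 1960, 1, 8730, Kim, 2), (law, 30, mkt, 1960, 1, 9370, Bo, 1)}
σ[salary > 3400]: keep tuples satisfying salary > 3400 → {(law, 30, eng, 1430, 31, 8570, Pat, 7), (law, 30, eng, 1430, 31, 8730, Ivy, 2), (law, 30, eng, 1430, 31, 8730, Kim, 2), (law, 30, eng, 1430, 31, 9370, Bo, 1), (law, 30, hr, 6590, 20, 8570, Pat, 7), (law, 30, hr, 6590, 20, 8730, Ivy, 2), (law, 30, hr, 6590, 20, 8730, Kim, 2), (law, 30, hr, 6590, 20, 9370, Bo, 1), (law, 30, k2, 3920, 35, 8570, Pat, 7), (law, 30, k2, 3920, 35, 8730, Ivy, 2), (law, 30, k2, 3920, 35, 8730, Kim, 2), (law, 30, k2, 3920, 35, 9370, Bo, 1), (law, 30, k2, 9670, 4, 8570, Pat, 7), (law, 30, k2, 9670, 4, 8730, Ivy, 2), (law, 30, k2, 9670, 4, 8730, Kim, 2), (law, 30, k2, 9670, 4, 9370, Bo, 1), (law, 30, mkt, 1960, 1, 8570, Pat, 7), (law, 30, mkt, 1960, 1, 8730, Ivy, 2), (law, 30, mkt, 1960, 1, 8730, Kim, 2), (law, 30, mkt, 1960, 1, 9370, Bo, 1)}
Projecting to pid, name (16 duplicate(s) eliminated): {(law, Bo), (law, Ivy), (law, Kim), (law, Pat)}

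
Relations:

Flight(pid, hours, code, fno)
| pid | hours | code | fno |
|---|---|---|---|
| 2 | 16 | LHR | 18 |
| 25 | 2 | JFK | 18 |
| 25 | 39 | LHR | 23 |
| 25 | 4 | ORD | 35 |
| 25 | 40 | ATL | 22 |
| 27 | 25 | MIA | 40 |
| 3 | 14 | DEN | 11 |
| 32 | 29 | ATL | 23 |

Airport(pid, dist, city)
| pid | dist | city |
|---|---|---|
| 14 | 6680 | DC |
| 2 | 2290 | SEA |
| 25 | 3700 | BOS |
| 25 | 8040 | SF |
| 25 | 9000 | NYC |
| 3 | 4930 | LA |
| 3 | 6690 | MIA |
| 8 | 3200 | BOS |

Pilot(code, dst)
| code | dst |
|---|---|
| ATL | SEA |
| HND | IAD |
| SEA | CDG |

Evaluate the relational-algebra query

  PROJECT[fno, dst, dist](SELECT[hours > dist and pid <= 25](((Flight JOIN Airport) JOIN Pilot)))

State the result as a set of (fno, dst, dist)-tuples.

Joining Flight and Airport on pid yields {(2, 16, LHR, 18, 2290, SEA), (25, 2, JFK, 18, 3700, BOS), (25, 2, JFK, 18, 8040, SF), (25, 2, JFK, 18, 9000, NYC), (25, 39, LHR, 23, 3700, BOS), (25, 39, LHR, 23, 8040, SF), (25, 39, LHR, 23, 9000, NYC), (25, 4, ORD, 35, 3700, BOS), (25, 4, ORD, 35, 8040, SF), (25, 4, ORD, 35, 9000, NYC), (25, 40, ATL, 22, 3700, BOS), (25, 40, ATL, 22, 8040, SF), (25, 40, ATL, 22, 9000, NYC), (3, 14, DEN, 11, 4930, LA), (3, 14, DEN, 11, 6690, MIA)}.
Joining (Flight JOIN Airport) and Pilot on code yields {(25, 40, ATL, 22, 3700, BOS, SEA), (25, 40, ATL, 22, 8040, SF, SEA), (25, 40, ATL, 22, 9000, NYC, SEA)}.
Apply σ_{hours > dist and pid <= 25}; surviving tuples: {}
Projecting to fno, dst, dist: {}

{}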